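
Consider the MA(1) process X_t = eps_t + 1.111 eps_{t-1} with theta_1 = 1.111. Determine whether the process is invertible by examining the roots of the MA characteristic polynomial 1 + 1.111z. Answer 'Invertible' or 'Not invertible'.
\text{Not invertible}

The MA(q) characteristic polynomial is P(z) = 1 + 1.111z.
Invertibility requires all roots to lie outside the unit circle, i.e. |z| > 1 for every root.
This is linear in z: 1 + (1.111) z = 0  =>  z = -1/(1.111) = -0.90009,  |z| = 0.90009.
Moduli of all roots: 0.9001.
All moduli strictly greater than 1? No.
Verdict: Not invertible.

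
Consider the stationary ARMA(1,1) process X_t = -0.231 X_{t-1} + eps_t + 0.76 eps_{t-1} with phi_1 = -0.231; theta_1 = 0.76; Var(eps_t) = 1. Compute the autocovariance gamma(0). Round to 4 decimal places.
\gamma(0) = 1.2956

Multiply the model equation by X_{t-k} and take expectations. With theta_0 = psi_0 = 1 and psi_j the MA(infinity) weights, this gives
  gamma(k) - sum_i phi_i gamma(k-i) = c_k,
  c_k = sigma^2 * sum_{j=k..q} theta_j psi_{j-k}   (c_k = 0 for k > q),
using gamma(-m) = gamma(m).
psi-weights needed (psi_j = theta_j + sum_i phi_i psi_{j-i}):
  psi_1 = theta_1 + phi_1 = 0.76 + (-0.231) = 0.529
Right-hand sides:
  c_0 = sigma^2 (1 + theta_1 psi_1) = 1 * (1 + (0.76)(0.529)) = 1 * 1.40204 = 1.40204
  c_1 = sigma^2 theta_1 = 1 * (0.76) = 0.76
  c_2 = 0
Equations for k = 0 and k = 1 (AR order 1):
  gamma(0) = phi_1 gamma(1) + c_0
  gamma(1) = phi_1 gamma(0) + c_1
Substituting the second into the first: gamma(0) (1 - phi_1^2) = c_0 + phi_1 c_1, so
  gamma(0) = (c_0 + phi_1 c_1) / (1 - phi_1^2) = (1.40204 + (-0.231)(0.76)) / (1 - (-0.231)^2) = 1.22648 / 0.946639 = 1.295615.
Therefore gamma(0) = 1.2956 (to 4 decimal places).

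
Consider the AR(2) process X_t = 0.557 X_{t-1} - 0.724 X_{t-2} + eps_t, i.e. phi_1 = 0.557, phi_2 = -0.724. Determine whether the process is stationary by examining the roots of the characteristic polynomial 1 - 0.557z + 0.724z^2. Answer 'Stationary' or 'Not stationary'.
\text{Stationary}

The AR(p) characteristic polynomial is P(z) = 1 - 0.557z + 0.724z^2.
Stationarity requires all roots to lie outside the unit circle, i.e. |z| > 1 for every root.
Set 1 + (-0.557) z + (0.724) z^2 = 0, i.e. a z^2 + b z + c = 0 with a = 0.724, b = -0.557, c = 1.
Discriminant D = b^2 - 4ac = (-0.557)^2 - 4*(0.724)*1 = 0.310249 - (2.896) = -2.585751.
D < 0, so the roots are the complex-conjugate pair z = (-b +/- i sqrt(-D)) / (2a) = 0.3847 +/- 1.1105i.
For a conjugate pair |z|^2 = z * conj(z) = (product of roots) = c/a = 1/(0.724) = 1.381215, so |z| = sqrt(1.381215) = 1.1753 for both roots.
Moduli of all roots: 1.1753, 1.1753.
All moduli strictly greater than 1? Yes.
Verdict: Stationary.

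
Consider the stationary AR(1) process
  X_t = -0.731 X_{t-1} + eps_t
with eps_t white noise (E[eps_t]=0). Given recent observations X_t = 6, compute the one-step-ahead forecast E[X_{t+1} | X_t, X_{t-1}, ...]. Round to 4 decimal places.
E[X_{t+1} \mid \mathcal F_t] = -4.3860

For an AR(p) model X_t = c + sum_i phi_i X_{t-i} + eps_t, the
one-step-ahead conditional mean is
  E[X_{t+1} | X_t, ...] = c + sum_i phi_i X_{t+1-i}.
Substitute known values:
  E[X_{t+1} | ...] = (-0.731) * (6)
                   = -4.3860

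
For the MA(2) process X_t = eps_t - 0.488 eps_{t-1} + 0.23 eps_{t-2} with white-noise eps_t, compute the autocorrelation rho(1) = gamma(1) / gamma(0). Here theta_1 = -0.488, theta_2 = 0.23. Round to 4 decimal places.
\rho(1) = -0.4649

For an MA(q) process with theta_0 = 1, the autocovariance is
  gamma(k) = sigma^2 * sum_{i=0..q-k} theta_i * theta_{i+k},
and rho(k) = gamma(k) / gamma(0). Sigma^2 cancels.
  numerator   = (1)*(-0.488) + (-0.488)*(0.23) = -0.60024.
  denominator = (1)^2 + (-0.488)^2 + (0.23)^2 = 1.291044.
  rho(1) = -0.60024 / 1.291044 = -0.4649.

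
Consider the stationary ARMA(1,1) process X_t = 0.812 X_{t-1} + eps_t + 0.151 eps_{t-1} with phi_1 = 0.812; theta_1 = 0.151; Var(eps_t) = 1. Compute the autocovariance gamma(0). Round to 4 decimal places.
\gamma(0) = 3.7223

Multiply the model equation by X_{t-k} and take expectations. With theta_0 = psi_0 = 1 and psi_j the MA(infinity) weights, this gives
  gamma(k) - sum_i phi_i gamma(k-i) = c_k,
  c_k = sigma^2 * sum_{j=k..q} theta_j psi_{j-k}   (c_k = 0 for k > q),
using gamma(-m) = gamma(m).
psi-weights needed (psi_j = theta_j + sum_i phi_i psi_{j-i}):
  psi_1 = theta_1 + phi_1 = 0.151 + (0.812) = 0.963
Right-hand sides:
  c_0 = sigma^2 (1 + theta_1 psi_1) = 1 * (1 + (0.151)(0.963)) = 1 * 1.145413 = 1.145413
  c_1 = sigma^2 theta_1 = 1 * (0.151) = 0.151
  c_2 = 0
Equations for k = 0 and k = 1 (AR order 1):
  gamma(0) = phi_1 gamma(1) + c_0
  gamma(1) = phi_1 gamma(0) + c_1
Substituting the second into the first: gamma(0) (1 - phi_1^2) = c_0 + phi_1 c_1, so
  gamma(0) = (c_0 + phi_1 c_1) / (1 - phi_1^2) = (1.145413 + (0.812)(0.151)) / (1 - (0.812)^2) = 1.268025 / 0.340656 = 3.722303.
Therefore gamma(0) = 3.7223 (to 4 decimal places).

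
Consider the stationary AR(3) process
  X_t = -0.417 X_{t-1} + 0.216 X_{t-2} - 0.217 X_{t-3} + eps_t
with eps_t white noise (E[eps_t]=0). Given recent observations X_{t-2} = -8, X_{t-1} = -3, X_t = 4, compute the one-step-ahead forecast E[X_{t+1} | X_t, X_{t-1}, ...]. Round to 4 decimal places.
E[X_{t+1} \mid \mathcal F_t] = -0.5800

For an AR(p) model X_t = c + sum_i phi_i X_{t-i} + eps_t, the
one-step-ahead conditional mean is
  E[X_{t+1} | X_t, ...] = c + sum_i phi_i X_{t+1-i}.
Substitute known values:
  E[X_{t+1} | ...] = (-0.417) * (4) + (0.216) * (-3) + (-0.217) * (-8)
                   = -0.5800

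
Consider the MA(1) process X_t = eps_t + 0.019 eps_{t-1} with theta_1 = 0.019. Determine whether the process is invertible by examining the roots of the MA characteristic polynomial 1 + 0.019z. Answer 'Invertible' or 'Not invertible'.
\text{Invertible}

The MA(q) characteristic polynomial is P(z) = 1 + 0.019z.
Invertibility requires all roots to lie outside the unit circle, i.e. |z| > 1 for every root.
This is linear in z: 1 + (0.019) z = 0  =>  z = -1/(0.019) = -52.631579,  |z| = 52.631579.
Moduli of all roots: 52.6316.
All moduli strictly greater than 1? Yes.
Verdict: Invertible.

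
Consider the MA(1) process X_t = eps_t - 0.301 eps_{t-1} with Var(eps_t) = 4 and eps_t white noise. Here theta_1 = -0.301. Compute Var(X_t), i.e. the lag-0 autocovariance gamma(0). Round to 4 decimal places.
\gamma(0) = 4.3624

For an MA(q) process X_t = eps_t + sum_i theta_i eps_{t-i} with
Var(eps_t) = sigma^2, the variance is
  gamma(0) = sigma^2 * (1 + sum_i theta_i^2).
  sum_i theta_i^2 = (-0.301)^2 = 0.090601.
  gamma(0) = 4 * (1 + 0.090601) = 4 * 1.090601 = 4.362404, which rounds to 4.3624.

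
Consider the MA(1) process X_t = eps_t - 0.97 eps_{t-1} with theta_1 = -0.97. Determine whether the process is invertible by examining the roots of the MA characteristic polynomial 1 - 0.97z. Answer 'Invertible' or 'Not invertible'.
\text{Invertible}

The MA(q) characteristic polynomial is P(z) = 1 - 0.97z.
Invertibility requires all roots to lie outside the unit circle, i.e. |z| > 1 for every root.
This is linear in z: 1 + (-0.97) z = 0  =>  z = -1/(-0.97) = 1.030928,  |z| = 1.030928.
Moduli of all roots: 1.0309.
All moduli strictly greater than 1? Yes.
Verdict: Invertible.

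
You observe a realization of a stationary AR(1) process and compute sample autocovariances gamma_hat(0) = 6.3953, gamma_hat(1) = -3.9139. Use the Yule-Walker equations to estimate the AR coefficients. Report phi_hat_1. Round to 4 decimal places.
\hat\phi_{1} = -0.6120

The Yule-Walker equations for an AR(p) process read, in matrix form,
  Gamma_p phi = r_p,   with   (Gamma_p)_{ij} = gamma(|i - j|),
                       (r_p)_i = gamma(i),   i,j = 1..p.
Substitute the sample gammas (Toeplitz matrix and right-hand side of size 1):
  Gamma_p = [[6.3953]]
  r_p     = [-3.9139]
With p = 1 this is the single equation gamma(0) phi_1 = gamma(1):
  phi_hat_1 = gamma(1) / gamma(0) = -3.9139 / 6.3953 = -0.6120.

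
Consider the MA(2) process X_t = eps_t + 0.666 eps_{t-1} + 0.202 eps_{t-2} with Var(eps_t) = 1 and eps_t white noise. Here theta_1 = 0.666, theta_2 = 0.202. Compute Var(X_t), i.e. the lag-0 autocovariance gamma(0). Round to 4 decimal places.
\gamma(0) = 1.4844

For an MA(q) process X_t = eps_t + sum_i theta_i eps_{t-i} with
Var(eps_t) = sigma^2, the variance is
  gamma(0) = sigma^2 * (1 + sum_i theta_i^2).
  sum_i theta_i^2 = (0.666)^2 + (0.202)^2 = 0.443556 + 0.040804 = 0.48436.
  gamma(0) = 1 * (1 + 0.48436) = 1 * 1.48436 = 1.48436, which rounds to 1.4844.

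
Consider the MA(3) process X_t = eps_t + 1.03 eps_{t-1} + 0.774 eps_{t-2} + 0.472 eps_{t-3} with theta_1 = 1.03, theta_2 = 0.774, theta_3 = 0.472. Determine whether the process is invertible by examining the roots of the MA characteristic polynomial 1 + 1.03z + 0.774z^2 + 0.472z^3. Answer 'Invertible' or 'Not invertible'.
\text{Invertible}

The MA(q) characteristic polynomial is P(z) = 1 + 1.03z + 0.774z^2 + 0.472z^3.
Invertibility requires all roots to lie outside the unit circle, i.e. |z| > 1 for every root.
Degree 3: look for a simple real root z0 first, then factor out (1 - z/z0) and solve the remaining quadratic.
Testing z0 = -1.25: P(-1.25) = 1 + (1.03)(-1.25) + (0.774)(-1.25)^2 + (0.472)(-1.25)^3
  = 1 + (-1.2875) + (1.209375) + (-0.921875) = 0.  So z_0 = -1.25 is a root, |z_0| = 1.25.
Divide out the factor (1 + 0.8 z) = (1 - z/z0) (since 1/z0 = -0.8):
  P(z) = (1 + 0.8 z)(1 + (0.23) z + (0.59) z^2)
  [check: z-coef 0.23 - (-0.8) = 1.03; z^2-coef 0.59 - (-0.8)(0.23) = 0.774; z^3-coef -(-0.8)(0.59) = 0.472.]
Remaining roots from the quadratic factor 1 + (0.23) z + (0.59) z^2:
  Set 1 + (0.23) z + (0.59) z^2 = 0, i.e. a z^2 + b z + c = 0 with a = 0.59, b = 0.23, c = 1.
  Discriminant D = b^2 - 4ac = (0.23)^2 - 4*(0.59)*1 = 0.0529 - (2.36) = -2.3071.
  D < 0, so the roots are the complex-conjugate pair z = (-b +/- i sqrt(-D)) / (2a) = -0.1949 +/- 1.2872i.
  For a conjugate pair |z|^2 = z * conj(z) = (product of roots) = c/a = 1/(0.59) = 1.694915, so |z| = sqrt(1.694915) = 1.3019 for both roots.
Moduli of all roots: 1.2500, 1.3019, 1.3019.
All moduli strictly greater than 1? Yes.
Verdict: Invertible.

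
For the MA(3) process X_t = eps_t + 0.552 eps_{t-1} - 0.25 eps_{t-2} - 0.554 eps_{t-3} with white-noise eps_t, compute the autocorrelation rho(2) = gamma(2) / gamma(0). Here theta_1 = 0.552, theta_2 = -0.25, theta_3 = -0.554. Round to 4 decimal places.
\rho(2) = -0.3320

For an MA(q) process with theta_0 = 1, the autocovariance is
  gamma(k) = sigma^2 * sum_{i=0..q-k} theta_i * theta_{i+k},
and rho(k) = gamma(k) / gamma(0). Sigma^2 cancels.
  numerator   = (1)*(-0.25) + (0.552)*(-0.554) = -0.555808.
  denominator = (1)^2 + (0.552)^2 + (-0.25)^2 + (-0.554)^2 = 1.67412.
  rho(2) = -0.555808 / 1.67412 = -0.3320.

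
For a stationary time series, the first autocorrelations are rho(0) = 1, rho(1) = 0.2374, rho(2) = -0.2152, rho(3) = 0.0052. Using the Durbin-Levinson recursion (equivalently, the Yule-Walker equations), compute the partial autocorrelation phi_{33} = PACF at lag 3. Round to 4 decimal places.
\phi_{33} = 0.1610

The PACF at lag k is phi_{kk}, the last component of the solution
to the Yule-Walker system G_k phi = r_k where
  (G_k)_{ij} = rho(|i - j|), (r_k)_i = rho(i), i,j = 1..k.
Equivalently, Durbin-Levinson gives phi_{kk} iteratively:
  phi_{11} = rho(1)
  phi_{kk} = [rho(k) - sum_{j=1..k-1} phi_{k-1,j} rho(k-j)]
            / [1 - sum_{j=1..k-1} phi_{k-1,j} rho(j)],
  phi_{k,j} = phi_{k-1,j} - phi_{kk} phi_{k-1,k-j},  j = 1..k-1.
Step k = 1:
  phi_11 = rho(1) = 0.2374.
Step k = 2:
  phi_22 = [rho(2) - phi_11 rho(1)] / [1 - phi_11 rho(1)] = [-0.2152 - (0.2374)(0.2374)] / [1 - (0.2374)(0.2374)]
         = -0.27155876 / 0.94364124 = -0.287778.
  Update: phi_21 = phi_11 - phi_22 phi_11 = 0.2374 - (-0.287778)(0.2374) = 0.305718.
Step k = 3:
  phi_33 = [rho(3) - phi_21 rho(2) - phi_22 rho(1)] / [1 - phi_21 rho(1) - phi_22 rho(2)]
    numerator   = 0.0052 - (0.305718)(-0.2152) - (-0.287778)(0.2374) = 0.13930899
    denominator = 1 - (0.305718)(0.2374) - (-0.287778)(-0.2152) = 0.86549273
  phi_33 = 0.13930899 / 0.86549273 = 0.161.
Therefore phi_{33} = 0.1610.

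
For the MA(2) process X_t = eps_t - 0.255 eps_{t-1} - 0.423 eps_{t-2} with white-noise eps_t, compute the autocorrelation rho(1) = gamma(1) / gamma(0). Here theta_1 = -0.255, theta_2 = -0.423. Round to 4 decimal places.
\rho(1) = -0.1183

For an MA(q) process with theta_0 = 1, the autocovariance is
  gamma(k) = sigma^2 * sum_{i=0..q-k} theta_i * theta_{i+k},
and rho(k) = gamma(k) / gamma(0). Sigma^2 cancels.
  numerator   = (1)*(-0.255) + (-0.255)*(-0.423) = -0.147135.
  denominator = (1)^2 + (-0.255)^2 + (-0.423)^2 = 1.243954.
  rho(1) = -0.147135 / 1.243954 = -0.1183.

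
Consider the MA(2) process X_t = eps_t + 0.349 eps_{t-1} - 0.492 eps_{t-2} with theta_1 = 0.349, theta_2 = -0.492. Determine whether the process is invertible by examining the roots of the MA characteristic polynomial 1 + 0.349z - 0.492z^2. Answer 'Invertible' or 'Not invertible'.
\text{Invertible}

The MA(q) characteristic polynomial is P(z) = 1 + 0.349z - 0.492z^2.
Invertibility requires all roots to lie outside the unit circle, i.e. |z| > 1 for every root.
Set 1 + (0.349) z + (-0.492) z^2 = 0, i.e. a z^2 + b z + c = 0 with a = -0.492, b = 0.349, c = 1.
Discriminant D = b^2 - 4ac = (0.349)^2 - 4*(-0.492)*1 = 0.121801 - (-1.968) = 2.089801.
D >= 0, so the roots are real: z = (-b +/- sqrt(D)) / (2a) = (-0.349 +/- 1.445614) / (-0.984).
  z_1 = (-0.349 + 1.445614) / (-0.984) = -1.1144,   |z_1| = 1.1144.
  z_2 = (-0.349 - 1.445614) / (-0.984) = 1.8238,   |z_2| = 1.8238.
Moduli of all roots: 1.1144, 1.8238.
All moduli strictly greater than 1? Yes.
Verdict: Invertible.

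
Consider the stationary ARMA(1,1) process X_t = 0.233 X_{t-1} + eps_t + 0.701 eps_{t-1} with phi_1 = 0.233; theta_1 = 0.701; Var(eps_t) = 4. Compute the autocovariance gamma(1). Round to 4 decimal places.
\gamma(1) = 4.5957

Multiply the model equation by X_{t-k} and take expectations. With theta_0 = psi_0 = 1 and psi_j the MA(infinity) weights, this gives
  gamma(k) - sum_i phi_i gamma(k-i) = c_k,
  c_k = sigma^2 * sum_{j=k..q} theta_j psi_{j-k}   (c_k = 0 for k > q),
using gamma(-m) = gamma(m).
psi-weights needed (psi_j = theta_j + sum_i phi_i psi_{j-i}):
  psi_1 = theta_1 + phi_1 = 0.701 + (0.233) = 0.934
Right-hand sides:
  c_0 = sigma^2 (1 + theta_1 psi_1) = 4 * (1 + (0.701)(0.934)) = 4 * 1.654734 = 6.618936
  c_1 = sigma^2 theta_1 = 4 * (0.701) = 2.804
  c_2 = 0
Equations for k = 0 and k = 1 (AR order 1):
  gamma(0) = phi_1 gamma(1) + c_0
  gamma(1) = phi_1 gamma(0) + c_1
Substituting the second into the first: gamma(0) (1 - phi_1^2) = c_0 + phi_1 c_1, so
  gamma(0) = (c_0 + phi_1 c_1) / (1 - phi_1^2) = (6.618936 + (0.233)(2.804)) / (1 - (0.233)^2) = 7.272268 / 0.945711 = 7.689736.
  gamma(1) = phi_1 gamma(0) + c_1 = (0.233)(7.689736) + (2.804) = 4.595709.
Therefore gamma(1) = 4.5957 (to 4 decimal places).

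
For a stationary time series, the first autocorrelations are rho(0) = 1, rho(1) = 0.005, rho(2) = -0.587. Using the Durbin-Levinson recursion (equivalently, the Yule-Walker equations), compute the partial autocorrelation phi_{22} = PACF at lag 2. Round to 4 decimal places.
\phi_{22} = -0.5870

The PACF at lag k is phi_{kk}, the last component of the solution
to the Yule-Walker system G_k phi = r_k where
  (G_k)_{ij} = rho(|i - j|), (r_k)_i = rho(i), i,j = 1..k.
Equivalently, Durbin-Levinson gives phi_{kk} iteratively:
  phi_{11} = rho(1)
  phi_{kk} = [rho(k) - sum_{j=1..k-1} phi_{k-1,j} rho(k-j)]
            / [1 - sum_{j=1..k-1} phi_{k-1,j} rho(j)],
  phi_{k,j} = phi_{k-1,j} - phi_{kk} phi_{k-1,k-j},  j = 1..k-1.
Step k = 1:
  phi_11 = rho(1) = 0.005.
Step k = 2:
  phi_22 = [rho(2) - phi_11 rho(1)] / [1 - phi_11 rho(1)] = [-0.587 - (0.005)(0.005)] / [1 - (0.005)(0.005)]
         = -0.587025 / 0.999975 = -0.587.
Therefore phi_{22} = -0.5870.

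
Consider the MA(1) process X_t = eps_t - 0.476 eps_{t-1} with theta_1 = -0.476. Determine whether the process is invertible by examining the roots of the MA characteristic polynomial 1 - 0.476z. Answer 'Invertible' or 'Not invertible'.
\text{Invertible}

The MA(q) characteristic polynomial is P(z) = 1 - 0.476z.
Invertibility requires all roots to lie outside the unit circle, i.e. |z| > 1 for every root.
This is linear in z: 1 + (-0.476) z = 0  =>  z = -1/(-0.476) = 2.10084,  |z| = 2.10084.
Moduli of all roots: 2.1008.
All moduli strictly greater than 1? Yes.
Verdict: Invertible.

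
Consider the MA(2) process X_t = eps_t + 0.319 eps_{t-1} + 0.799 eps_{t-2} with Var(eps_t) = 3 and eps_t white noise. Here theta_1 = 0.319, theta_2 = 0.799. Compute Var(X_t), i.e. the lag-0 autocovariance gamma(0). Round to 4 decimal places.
\gamma(0) = 5.2205

For an MA(q) process X_t = eps_t + sum_i theta_i eps_{t-i} with
Var(eps_t) = sigma^2, the variance is
  gamma(0) = sigma^2 * (1 + sum_i theta_i^2).
  sum_i theta_i^2 = (0.319)^2 + (0.799)^2 = 0.101761 + 0.638401 = 0.740162.
  gamma(0) = 3 * (1 + 0.740162) = 3 * 1.740162 = 5.220486, which rounds to 5.2205.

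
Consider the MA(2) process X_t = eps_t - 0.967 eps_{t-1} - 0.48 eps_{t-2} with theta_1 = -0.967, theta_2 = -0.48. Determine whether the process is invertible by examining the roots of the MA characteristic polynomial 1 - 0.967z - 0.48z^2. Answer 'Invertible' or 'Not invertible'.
\text{Not invertible}

The MA(q) characteristic polynomial is P(z) = 1 - 0.967z - 0.48z^2.
Invertibility requires all roots to lie outside the unit circle, i.e. |z| > 1 for every root.
Set 1 + (-0.967) z + (-0.48) z^2 = 0, i.e. a z^2 + b z + c = 0 with a = -0.48, b = -0.967, c = 1.
Discriminant D = b^2 - 4ac = (-0.967)^2 - 4*(-0.48)*1 = 0.935089 - (-1.92) = 2.855089.
D >= 0, so the roots are real: z = (-b +/- sqrt(D)) / (2a) = (0.967 +/- 1.689701) / (-0.96).
  z_1 = (0.967 + 1.689701) / (-0.96) = -2.7674,   |z_1| = 2.7674.
  z_2 = (0.967 - 1.689701) / (-0.96) = 0.7528,   |z_2| = 0.7528.
Moduli of all roots: 2.7674, 0.7528.
All moduli strictly greater than 1? No.
Verdict: Not invertible.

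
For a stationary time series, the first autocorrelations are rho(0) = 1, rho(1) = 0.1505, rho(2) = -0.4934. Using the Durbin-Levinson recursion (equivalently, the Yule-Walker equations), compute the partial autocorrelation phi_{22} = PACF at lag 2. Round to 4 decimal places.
\phi_{22} = -0.5280

The PACF at lag k is phi_{kk}, the last component of the solution
to the Yule-Walker system G_k phi = r_k where
  (G_k)_{ij} = rho(|i - j|), (r_k)_i = rho(i), i,j = 1..k.
Equivalently, Durbin-Levinson gives phi_{kk} iteratively:
  phi_{11} = rho(1)
  phi_{kk} = [rho(k) - sum_{j=1..k-1} phi_{k-1,j} rho(k-j)]
            / [1 - sum_{j=1..k-1} phi_{k-1,j} rho(j)],
  phi_{k,j} = phi_{k-1,j} - phi_{kk} phi_{k-1,k-j},  j = 1..k-1.
Step k = 1:
  phi_11 = rho(1) = 0.1505.
Step k = 2:
  phi_22 = [rho(2) - phi_11 rho(1)] / [1 - phi_11 rho(1)] = [-0.4934 - (0.1505)(0.1505)] / [1 - (0.1505)(0.1505)]
         = -0.51605025 / 0.97734975 = -0.528.
Therefore phi_{22} = -0.5280.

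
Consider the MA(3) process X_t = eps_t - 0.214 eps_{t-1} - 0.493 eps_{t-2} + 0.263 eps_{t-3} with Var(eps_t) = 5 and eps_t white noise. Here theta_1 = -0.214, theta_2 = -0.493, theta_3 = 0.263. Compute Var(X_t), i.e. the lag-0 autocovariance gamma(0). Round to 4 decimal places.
\gamma(0) = 6.7901

For an MA(q) process X_t = eps_t + sum_i theta_i eps_{t-i} with
Var(eps_t) = sigma^2, the variance is
  gamma(0) = sigma^2 * (1 + sum_i theta_i^2).
  sum_i theta_i^2 = (-0.214)^2 + (-0.493)^2 + (0.263)^2 = 0.045796 + 0.243049 + 0.069169 = 0.358014.
  gamma(0) = 5 * (1 + 0.358014) = 5 * 1.358014 = 6.79007, which rounds to 6.7901.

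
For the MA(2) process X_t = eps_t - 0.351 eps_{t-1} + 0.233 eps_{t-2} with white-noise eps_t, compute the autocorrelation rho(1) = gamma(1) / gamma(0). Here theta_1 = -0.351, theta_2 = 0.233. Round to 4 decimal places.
\rho(1) = -0.3675

For an MA(q) process with theta_0 = 1, the autocovariance is
  gamma(k) = sigma^2 * sum_{i=0..q-k} theta_i * theta_{i+k},
and rho(k) = gamma(k) / gamma(0). Sigma^2 cancels.
  numerator   = (1)*(-0.351) + (-0.351)*(0.233) = -0.432783.
  denominator = (1)^2 + (-0.351)^2 + (0.233)^2 = 1.17749.
  rho(1) = -0.432783 / 1.17749 = -0.3675.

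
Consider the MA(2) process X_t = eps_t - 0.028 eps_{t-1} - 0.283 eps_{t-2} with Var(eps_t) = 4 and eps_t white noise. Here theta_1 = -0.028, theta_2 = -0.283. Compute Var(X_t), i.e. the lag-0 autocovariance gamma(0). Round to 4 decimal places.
\gamma(0) = 4.3235

For an MA(q) process X_t = eps_t + sum_i theta_i eps_{t-i} with
Var(eps_t) = sigma^2, the variance is
  gamma(0) = sigma^2 * (1 + sum_i theta_i^2).
  sum_i theta_i^2 = (-0.028)^2 + (-0.283)^2 = 0.000784 + 0.080089 = 0.080873.
  gamma(0) = 4 * (1 + 0.080873) = 4 * 1.080873 = 4.323492, which rounds to 4.3235.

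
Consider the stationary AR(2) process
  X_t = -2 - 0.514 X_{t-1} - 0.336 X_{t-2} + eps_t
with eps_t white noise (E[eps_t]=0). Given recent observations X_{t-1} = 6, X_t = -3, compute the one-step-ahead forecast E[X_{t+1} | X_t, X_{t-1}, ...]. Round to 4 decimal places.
E[X_{t+1} \mid \mathcal F_t] = -2.4740

For an AR(p) model X_t = c + sum_i phi_i X_{t-i} + eps_t, the
one-step-ahead conditional mean is
  E[X_{t+1} | X_t, ...] = c + sum_i phi_i X_{t+1-i}.
Substitute known values:
  E[X_{t+1} | ...] = -2 + (-0.514) * (-3) + (-0.336) * (6)
                   = -2.4740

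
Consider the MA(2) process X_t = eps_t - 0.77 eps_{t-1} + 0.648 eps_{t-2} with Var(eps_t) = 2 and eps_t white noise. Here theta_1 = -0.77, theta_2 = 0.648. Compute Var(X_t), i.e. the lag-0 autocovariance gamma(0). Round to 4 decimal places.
\gamma(0) = 4.0256

For an MA(q) process X_t = eps_t + sum_i theta_i eps_{t-i} with
Var(eps_t) = sigma^2, the variance is
  gamma(0) = sigma^2 * (1 + sum_i theta_i^2).
  sum_i theta_i^2 = (-0.77)^2 + (0.648)^2 = 0.5929 + 0.419904 = 1.012804.
  gamma(0) = 2 * (1 + 1.012804) = 2 * 2.012804 = 4.025608, which rounds to 4.0256.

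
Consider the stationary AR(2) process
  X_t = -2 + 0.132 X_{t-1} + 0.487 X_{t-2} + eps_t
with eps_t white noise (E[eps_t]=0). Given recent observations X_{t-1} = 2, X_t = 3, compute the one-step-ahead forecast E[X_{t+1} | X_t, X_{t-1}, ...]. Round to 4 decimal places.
E[X_{t+1} \mid \mathcal F_t] = -0.6300

For an AR(p) model X_t = c + sum_i phi_i X_{t-i} + eps_t, the
one-step-ahead conditional mean is
  E[X_{t+1} | X_t, ...] = c + sum_i phi_i X_{t+1-i}.
Substitute known values:
  E[X_{t+1} | ...] = -2 + (0.132) * (3) + (0.487) * (2)
                   = -0.6300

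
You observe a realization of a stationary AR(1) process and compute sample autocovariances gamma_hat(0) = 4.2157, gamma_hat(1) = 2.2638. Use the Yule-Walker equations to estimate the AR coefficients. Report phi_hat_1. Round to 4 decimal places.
\hat\phi_{1} = 0.5370

The Yule-Walker equations for an AR(p) process read, in matrix form,
  Gamma_p phi = r_p,   with   (Gamma_p)_{ij} = gamma(|i - j|),
                       (r_p)_i = gamma(i),   i,j = 1..p.
Substitute the sample gammas (Toeplitz matrix and right-hand side of size 1):
  Gamma_p = [[4.2157]]
  r_p     = [2.2638]
With p = 1 this is the single equation gamma(0) phi_1 = gamma(1):
  phi_hat_1 = gamma(1) / gamma(0) = 2.2638 / 4.2157 = 0.5370.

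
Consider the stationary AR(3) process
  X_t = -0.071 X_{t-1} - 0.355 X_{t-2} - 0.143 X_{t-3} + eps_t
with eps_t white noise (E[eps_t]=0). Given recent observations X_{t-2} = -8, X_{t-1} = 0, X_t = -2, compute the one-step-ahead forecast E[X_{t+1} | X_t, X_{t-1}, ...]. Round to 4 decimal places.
E[X_{t+1} \mid \mathcal F_t] = 1.2860

For an AR(p) model X_t = c + sum_i phi_i X_{t-i} + eps_t, the
one-step-ahead conditional mean is
  E[X_{t+1} | X_t, ...] = c + sum_i phi_i X_{t+1-i}.
Substitute known values:
  E[X_{t+1} | ...] = (-0.071) * (-2) + (-0.355) * (0) + (-0.143) * (-8)
                   = 1.2860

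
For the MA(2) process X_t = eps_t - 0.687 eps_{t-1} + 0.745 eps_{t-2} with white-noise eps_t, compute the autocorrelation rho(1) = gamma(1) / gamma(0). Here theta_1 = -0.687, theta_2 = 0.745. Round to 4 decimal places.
\rho(1) = -0.5914

For an MA(q) process with theta_0 = 1, the autocovariance is
  gamma(k) = sigma^2 * sum_{i=0..q-k} theta_i * theta_{i+k},
and rho(k) = gamma(k) / gamma(0). Sigma^2 cancels.
  numerator   = (1)*(-0.687) + (-0.687)*(0.745) = -1.198815.
  denominator = (1)^2 + (-0.687)^2 + (0.745)^2 = 2.026994.
  rho(1) = -1.198815 / 2.026994 = -0.5914.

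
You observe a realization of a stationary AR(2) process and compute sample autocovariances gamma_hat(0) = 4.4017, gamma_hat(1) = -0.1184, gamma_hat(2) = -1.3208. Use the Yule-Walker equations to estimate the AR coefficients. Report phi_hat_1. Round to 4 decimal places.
\hat\phi_{1} = -0.0350

The Yule-Walker equations for an AR(p) process read, in matrix form,
  Gamma_p phi = r_p,   with   (Gamma_p)_{ij} = gamma(|i - j|),
                       (r_p)_i = gamma(i),   i,j = 1..p.
Substitute the sample gammas (Toeplitz matrix and right-hand side of size 2):
  Gamma_p = [[4.4017, -0.1184], [-0.1184, 4.4017]]
  r_p     = [-0.1184, -1.3208]
Written out:
  4.4017 phi_1 - 0.1184 phi_2 = -0.1184
  -0.1184 phi_1 + 4.4017 phi_2 = -1.3208
Solve by Cramer's rule:
  det = gamma(0)^2 - gamma(1)^2 = (4.4017)^2 - (-0.1184)^2 = 19.37496289 - 0.01401856 = 19.36094433
  phi_hat_1 = [gamma(1) gamma(0) - gamma(1) gamma(2)] / det = [(-0.1184)(4.4017) - (-0.1184)(-1.3208)] / 19.36094433 = -0.677544 / 19.36094433 = -0.035
  phi_hat_2 = [gamma(0) gamma(2) - gamma(1)^2] / det = [(4.4017)(-1.3208) - (-0.1184)^2] / 19.36094433 = -5.82778392 / 19.36094433 = -0.301
So phi_hat = [-0.0350, -0.3010].
Therefore phi_hat_1 = -0.0350.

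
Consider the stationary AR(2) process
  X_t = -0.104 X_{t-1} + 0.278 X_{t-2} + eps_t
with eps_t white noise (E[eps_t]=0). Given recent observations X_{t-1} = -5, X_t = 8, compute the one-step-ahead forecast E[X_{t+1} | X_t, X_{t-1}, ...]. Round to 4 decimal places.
E[X_{t+1} \mid \mathcal F_t] = -2.2220

For an AR(p) model X_t = c + sum_i phi_i X_{t-i} + eps_t, the
one-step-ahead conditional mean is
  E[X_{t+1} | X_t, ...] = c + sum_i phi_i X_{t+1-i}.
Substitute known values:
  E[X_{t+1} | ...] = (-0.104) * (8) + (0.278) * (-5)
                   = -2.2220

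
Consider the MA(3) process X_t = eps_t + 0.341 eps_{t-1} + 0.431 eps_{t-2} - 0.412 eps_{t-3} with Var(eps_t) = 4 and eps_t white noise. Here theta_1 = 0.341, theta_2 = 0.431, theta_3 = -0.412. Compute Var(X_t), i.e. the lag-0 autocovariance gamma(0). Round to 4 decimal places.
\gamma(0) = 5.8871

For an MA(q) process X_t = eps_t + sum_i theta_i eps_{t-i} with
Var(eps_t) = sigma^2, the variance is
  gamma(0) = sigma^2 * (1 + sum_i theta_i^2).
  sum_i theta_i^2 = (0.341)^2 + (0.431)^2 + (-0.412)^2 = 0.116281 + 0.185761 + 0.169744 = 0.471786.
  gamma(0) = 4 * (1 + 0.471786) = 4 * 1.471786 = 5.887144, which rounds to 5.8871.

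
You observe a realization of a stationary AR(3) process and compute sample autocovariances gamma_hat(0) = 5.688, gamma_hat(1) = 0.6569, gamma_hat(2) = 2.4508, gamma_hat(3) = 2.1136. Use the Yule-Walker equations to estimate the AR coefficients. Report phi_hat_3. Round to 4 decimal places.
\hat\phi_{3} = 0.3630

The Yule-Walker equations for an AR(p) process read, in matrix form,
  Gamma_p phi = r_p,   with   (Gamma_p)_{ij} = gamma(|i - j|),
                       (r_p)_i = gamma(i),   i,j = 1..p.
Substitute the sample gammas (Toeplitz matrix and right-hand side of size 3):
  Gamma_p = [[5.688, 0.6569, 2.4508], [0.6569, 5.688, 0.6569], [2.4508, 0.6569, 5.688]]
  r_p     = [0.6569, 2.4508, 2.1136]
Written out (R1..R3):
  (R1) 5.688 phi_1 + 0.6569 phi_2 + 2.4508 phi_3 = 0.6569
  (R2) 0.6569 phi_1 + 5.688 phi_2 + 0.6569 phi_3 = 2.4508
  (R3) 2.4508 phi_1 + 0.6569 phi_2 + 5.688 phi_3 = 2.1136
Gaussian elimination:
  R2 <- R2 - (0.6569/5.688) R1 = R2 - (0.115489) R1:  5.612135 phi_2 + 0.37386 phi_3 = 2.374935
  R3 <- R3 - (2.4508/5.688) R1 = R3 - (0.430872) R1:  0.37386 phi_2 + 4.632019 phi_3 = 1.83056
  R3 <- R3 - (0.37386/5.612135) R2 = R3 - (0.066616) R2:  4.607114 phi_3 = 1.672351
Back-substitution:
  phi_hat_3 = 1.672351 / 4.607114 = 0.362993
  phi_hat_2 = (2.374935 - (0.37386)(0.362993)) / 5.612135 = 0.398997
  phi_hat_1 = (0.6569 - (0.6569)(0.398997) - (2.4508)(0.362993)) / 5.688 = -0.086995
So phi_hat = [-0.0870, 0.3990, 0.3630].
Therefore phi_hat_3 = 0.3630.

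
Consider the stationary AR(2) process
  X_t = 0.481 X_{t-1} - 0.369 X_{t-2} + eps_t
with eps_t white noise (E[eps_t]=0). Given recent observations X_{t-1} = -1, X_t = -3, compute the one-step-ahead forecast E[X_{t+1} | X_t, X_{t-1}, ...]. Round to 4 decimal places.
E[X_{t+1} \mid \mathcal F_t] = -1.0740

For an AR(p) model X_t = c + sum_i phi_i X_{t-i} + eps_t, the
one-step-ahead conditional mean is
  E[X_{t+1} | X_t, ...] = c + sum_i phi_i X_{t+1-i}.
Substitute known values:
  E[X_{t+1} | ...] = (0.481) * (-3) + (-0.369) * (-1)
                   = -1.0740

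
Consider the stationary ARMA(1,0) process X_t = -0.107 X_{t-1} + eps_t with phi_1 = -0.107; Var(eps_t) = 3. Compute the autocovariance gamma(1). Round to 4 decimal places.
\gamma(1) = -0.3247

Multiply the model equation by X_{t-k} and take expectations. With theta_0 = psi_0 = 1 and psi_j the MA(infinity) weights, this gives
  gamma(k) - sum_i phi_i gamma(k-i) = c_k,
  c_k = sigma^2 * sum_{j=k..q} theta_j psi_{j-k}   (c_k = 0 for k > q),
using gamma(-m) = gamma(m).
Pure AR (q = 0): c_0 = sigma^2 = 3, c_k = 0 for k >= 1.
Equations for k = 0 and k = 1 (AR order 1):
  gamma(0) = phi_1 gamma(1) + c_0
  gamma(1) = phi_1 gamma(0) + c_1
Substituting the second into the first: gamma(0) (1 - phi_1^2) = c_0 + phi_1 c_1, so
  gamma(0) = c_0 / (1 - phi_1^2) = 3 / (1 - (-0.107)^2) = 3 / 0.988551 = 3.034745.
  gamma(1) = phi_1 gamma(0) = (-0.107)(3.034745) = -0.324718.
Therefore gamma(1) = -0.3247 (to 4 decimal places).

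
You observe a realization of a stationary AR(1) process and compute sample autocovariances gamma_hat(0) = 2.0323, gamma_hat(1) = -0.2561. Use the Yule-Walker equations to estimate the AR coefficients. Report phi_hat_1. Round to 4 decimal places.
\hat\phi_{1} = -0.1260

The Yule-Walker equations for an AR(p) process read, in matrix form,
  Gamma_p phi = r_p,   with   (Gamma_p)_{ij} = gamma(|i - j|),
                       (r_p)_i = gamma(i),   i,j = 1..p.
Substitute the sample gammas (Toeplitz matrix and right-hand side of size 1):
  Gamma_p = [[2.0323]]
  r_p     = [-0.2561]
With p = 1 this is the single equation gamma(0) phi_1 = gamma(1):
  phi_hat_1 = gamma(1) / gamma(0) = -0.2561 / 2.0323 = -0.1260.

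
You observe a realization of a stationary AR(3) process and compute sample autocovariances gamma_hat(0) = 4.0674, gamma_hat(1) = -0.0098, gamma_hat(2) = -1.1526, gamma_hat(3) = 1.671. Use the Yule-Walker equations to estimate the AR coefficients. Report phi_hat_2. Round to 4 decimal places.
\hat\phi_{2} = -0.2820

The Yule-Walker equations for an AR(p) process read, in matrix form,
  Gamma_p phi = r_p,   with   (Gamma_p)_{ij} = gamma(|i - j|),
                       (r_p)_i = gamma(i),   i,j = 1..p.
Substitute the sample gammas (Toeplitz matrix and right-hand side of size 3):
  Gamma_p = [[4.0674, -0.0098, -1.1526], [-0.0098, 4.0674, -0.0098], [-1.1526, -0.0098, 4.0674]]
  r_p     = [-0.0098, -1.1526, 1.671]
Written out (R1..R3):
  (R1) 4.0674 phi_1 - 0.0098 phi_2 - 1.1526 phi_3 = -0.0098
  (R2) -0.0098 phi_1 + 4.0674 phi_2 - 0.0098 phi_3 = -1.1526
  (R3) -1.1526 phi_1 - 0.0098 phi_2 + 4.0674 phi_3 = 1.671
Gaussian elimination:
  R2 <- R2 - (-0.0098/4.0674) R1 = R2 - (-0.002409) R1:  4.067376 phi_2 - 0.012577 phi_3 = -1.152624
  R3 <- R3 - (-1.1526/4.0674) R1 = R3 - (-0.283375) R1:  -0.012577 phi_2 + 3.740782 phi_3 = 1.668223
  R3 <- R3 - (-0.012577/4.067376) R2 = R3 - (-0.003092) R2:  3.740743 phi_3 = 1.664659
Back-substitution:
  phi_hat_3 = 1.664659 / 3.740743 = 0.445008
  phi_hat_2 = (-1.152624 - (-0.012577)(0.445008)) / 4.067376 = -0.282007
  phi_hat_1 = (-0.0098 - (-0.0098)(-0.282007) - (-1.1526)(0.445008)) / 4.0674 = 0.123015
So phi_hat = [0.1230, -0.2820, 0.4450].
Therefore phi_hat_2 = -0.2820.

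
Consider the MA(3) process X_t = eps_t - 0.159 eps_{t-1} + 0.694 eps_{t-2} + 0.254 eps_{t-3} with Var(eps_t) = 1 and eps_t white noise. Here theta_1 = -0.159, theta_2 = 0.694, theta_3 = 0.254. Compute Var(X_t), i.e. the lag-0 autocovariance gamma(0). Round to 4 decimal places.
\gamma(0) = 1.5714

For an MA(q) process X_t = eps_t + sum_i theta_i eps_{t-i} with
Var(eps_t) = sigma^2, the variance is
  gamma(0) = sigma^2 * (1 + sum_i theta_i^2).
  sum_i theta_i^2 = (-0.159)^2 + (0.694)^2 + (0.254)^2 = 0.025281 + 0.481636 + 0.064516 = 0.571433.
  gamma(0) = 1 * (1 + 0.571433) = 1 * 1.571433 = 1.571433, which rounds to 1.5714.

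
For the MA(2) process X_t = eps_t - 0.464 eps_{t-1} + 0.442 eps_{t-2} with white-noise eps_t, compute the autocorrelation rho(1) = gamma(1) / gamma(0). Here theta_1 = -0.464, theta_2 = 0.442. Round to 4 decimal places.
\rho(1) = -0.4743

For an MA(q) process with theta_0 = 1, the autocovariance is
  gamma(k) = sigma^2 * sum_{i=0..q-k} theta_i * theta_{i+k},
and rho(k) = gamma(k) / gamma(0). Sigma^2 cancels.
  numerator   = (1)*(-0.464) + (-0.464)*(0.442) = -0.669088.
  denominator = (1)^2 + (-0.464)^2 + (0.442)^2 = 1.41066.
  rho(1) = -0.669088 / 1.41066 = -0.4743.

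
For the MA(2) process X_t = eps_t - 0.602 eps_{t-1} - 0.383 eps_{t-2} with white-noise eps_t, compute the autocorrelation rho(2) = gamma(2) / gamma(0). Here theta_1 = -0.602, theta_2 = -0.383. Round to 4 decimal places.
\rho(2) = -0.2538

For an MA(q) process with theta_0 = 1, the autocovariance is
  gamma(k) = sigma^2 * sum_{i=0..q-k} theta_i * theta_{i+k},
and rho(k) = gamma(k) / gamma(0). Sigma^2 cancels.
  numerator   = (1)*(-0.383) = -0.383.
  denominator = (1)^2 + (-0.602)^2 + (-0.383)^2 = 1.509093.
  rho(2) = -0.383 / 1.509093 = -0.2538.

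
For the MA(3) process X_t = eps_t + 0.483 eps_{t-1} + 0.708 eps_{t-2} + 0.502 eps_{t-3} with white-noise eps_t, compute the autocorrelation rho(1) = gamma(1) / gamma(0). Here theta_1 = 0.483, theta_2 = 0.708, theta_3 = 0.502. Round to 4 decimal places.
\rho(1) = 0.5942

For an MA(q) process with theta_0 = 1, the autocovariance is
  gamma(k) = sigma^2 * sum_{i=0..q-k} theta_i * theta_{i+k},
and rho(k) = gamma(k) / gamma(0). Sigma^2 cancels.
  numerator   = (1)*(0.483) + (0.483)*(0.708) + (0.708)*(0.502) = 1.18038.
  denominator = (1)^2 + (0.483)^2 + (0.708)^2 + (0.502)^2 = 1.986557.
  rho(1) = 1.18038 / 1.986557 = 0.5942.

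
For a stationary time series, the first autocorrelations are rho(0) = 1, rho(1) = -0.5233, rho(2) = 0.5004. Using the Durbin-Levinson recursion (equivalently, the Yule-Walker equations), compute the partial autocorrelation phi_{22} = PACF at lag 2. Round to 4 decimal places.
\phi_{22} = 0.3120

The PACF at lag k is phi_{kk}, the last component of the solution
to the Yule-Walker system G_k phi = r_k where
  (G_k)_{ij} = rho(|i - j|), (r_k)_i = rho(i), i,j = 1..k.
Equivalently, Durbin-Levinson gives phi_{kk} iteratively:
  phi_{11} = rho(1)
  phi_{kk} = [rho(k) - sum_{j=1..k-1} phi_{k-1,j} rho(k-j)]
            / [1 - sum_{j=1..k-1} phi_{k-1,j} rho(j)],
  phi_{k,j} = phi_{k-1,j} - phi_{kk} phi_{k-1,k-j},  j = 1..k-1.
Step k = 1:
  phi_11 = rho(1) = -0.5233.
Step k = 2:
  phi_22 = [rho(2) - phi_11 rho(1)] / [1 - phi_11 rho(1)] = [0.5004 - (-0.5233)(-0.5233)] / [1 - (-0.5233)(-0.5233)]
         = 0.22655711 / 0.72615711 = 0.312.
Therefore phi_{22} = 0.3120.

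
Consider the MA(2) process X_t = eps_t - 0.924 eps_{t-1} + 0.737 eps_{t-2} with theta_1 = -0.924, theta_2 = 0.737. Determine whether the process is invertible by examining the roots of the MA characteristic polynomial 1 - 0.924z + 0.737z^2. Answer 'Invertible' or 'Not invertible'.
\text{Invertible}

The MA(q) characteristic polynomial is P(z) = 1 - 0.924z + 0.737z^2.
Invertibility requires all roots to lie outside the unit circle, i.e. |z| > 1 for every root.
Set 1 + (-0.924) z + (0.737) z^2 = 0, i.e. a z^2 + b z + c = 0 with a = 0.737, b = -0.924, c = 1.
Discriminant D = b^2 - 4ac = (-0.924)^2 - 4*(0.737)*1 = 0.853776 - (2.948) = -2.094224.
D < 0, so the roots are the complex-conjugate pair z = (-b +/- i sqrt(-D)) / (2a) = 0.6269 +/- 0.9818i.
For a conjugate pair |z|^2 = z * conj(z) = (product of roots) = c/a = 1/(0.737) = 1.356852, so |z| = sqrt(1.356852) = 1.1648 for both roots.
Moduli of all roots: 1.1648, 1.1648.
All moduli strictly greater than 1? Yes.
Verdict: Invertible.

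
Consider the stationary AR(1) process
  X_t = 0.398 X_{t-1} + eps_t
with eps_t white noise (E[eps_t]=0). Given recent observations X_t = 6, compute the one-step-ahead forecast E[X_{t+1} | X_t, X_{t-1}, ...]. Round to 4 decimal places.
E[X_{t+1} \mid \mathcal F_t] = 2.3880

For an AR(p) model X_t = c + sum_i phi_i X_{t-i} + eps_t, the
one-step-ahead conditional mean is
  E[X_{t+1} | X_t, ...] = c + sum_i phi_i X_{t+1-i}.
Substitute known values:
  E[X_{t+1} | ...] = (0.398) * (6)
                   = 2.3880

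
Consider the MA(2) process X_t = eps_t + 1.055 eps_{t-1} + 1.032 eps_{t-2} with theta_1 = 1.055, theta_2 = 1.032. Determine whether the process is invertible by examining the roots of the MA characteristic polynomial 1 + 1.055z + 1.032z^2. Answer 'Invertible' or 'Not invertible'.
\text{Not invertible}

The MA(q) characteristic polynomial is P(z) = 1 + 1.055z + 1.032z^2.
Invertibility requires all roots to lie outside the unit circle, i.e. |z| > 1 for every root.
Set 1 + (1.055) z + (1.032) z^2 = 0, i.e. a z^2 + b z + c = 0 with a = 1.032, b = 1.055, c = 1.
Discriminant D = b^2 - 4ac = (1.055)^2 - 4*(1.032)*1 = 1.113025 - (4.128) = -3.014975.
D < 0, so the roots are the complex-conjugate pair z = (-b +/- i sqrt(-D)) / (2a) = -0.5111 +/- 0.8413i.
For a conjugate pair |z|^2 = z * conj(z) = (product of roots) = c/a = 1/(1.032) = 0.968992, so |z| = sqrt(0.968992) = 0.9844 for both roots.
Moduli of all roots: 0.9844, 0.9844.
All moduli strictly greater than 1? No.
Verdict: Not invertible.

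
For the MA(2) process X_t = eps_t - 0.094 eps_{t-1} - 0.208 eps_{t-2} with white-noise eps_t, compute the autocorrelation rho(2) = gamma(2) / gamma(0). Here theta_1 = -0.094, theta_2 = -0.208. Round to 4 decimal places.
\rho(2) = -0.1977

For an MA(q) process with theta_0 = 1, the autocovariance is
  gamma(k) = sigma^2 * sum_{i=0..q-k} theta_i * theta_{i+k},
and rho(k) = gamma(k) / gamma(0). Sigma^2 cancels.
  numerator   = (1)*(-0.208) = -0.208.
  denominator = (1)^2 + (-0.094)^2 + (-0.208)^2 = 1.0521.
  rho(2) = -0.208 / 1.0521 = -0.1977.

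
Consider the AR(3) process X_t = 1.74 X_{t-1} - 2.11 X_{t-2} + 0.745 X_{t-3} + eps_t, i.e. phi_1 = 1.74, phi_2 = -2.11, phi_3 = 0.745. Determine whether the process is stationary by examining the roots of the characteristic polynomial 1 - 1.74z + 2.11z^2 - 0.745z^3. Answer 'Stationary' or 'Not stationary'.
\text{Not stationary}

The AR(p) characteristic polynomial is P(z) = 1 - 1.74z + 2.11z^2 - 0.745z^3.
Stationarity requires all roots to lie outside the unit circle, i.e. |z| > 1 for every root.
Degree 3: look for a simple real root z0 first, then factor out (1 - z/z0) and solve the remaining quadratic.
Testing z0 = 2: P(2) = 1 + (-1.74)(2) + (2.11)(2)^2 + (-0.745)(2)^3
  = 1 + (-3.48) + (8.44) + (-5.96) = 0.  So z_0 = 2 is a root, |z_0| = 2.
Divide out the factor (1 - 0.5 z) = (1 - z/z0) (since 1/z0 = 0.5):
  P(z) = (1 - 0.5 z)(1 + (-1.24) z + (1.49) z^2)
  [check: z-coef -1.24 - (0.5) = -1.74; z^2-coef 1.49 - (0.5)(-1.24) = 2.11; z^3-coef -(0.5)(1.49) = -0.745.]
Remaining roots from the quadratic factor 1 + (-1.24) z + (1.49) z^2:
  Set 1 + (-1.24) z + (1.49) z^2 = 0, i.e. a z^2 + b z + c = 0 with a = 1.49, b = -1.24, c = 1.
  Discriminant D = b^2 - 4ac = (-1.24)^2 - 4*(1.49)*1 = 1.5376 - (5.96) = -4.4224.
  D < 0, so the roots are the complex-conjugate pair z = (-b +/- i sqrt(-D)) / (2a) = 0.4161 +/- 0.7057i.
  For a conjugate pair |z|^2 = z * conj(z) = (product of roots) = c/a = 1/(1.49) = 0.671141, so |z| = sqrt(0.671141) = 0.8192 for both roots.
Moduli of all roots: 2.0000, 0.8192, 0.8192.
All moduli strictly greater than 1? No.
Verdict: Not stationary.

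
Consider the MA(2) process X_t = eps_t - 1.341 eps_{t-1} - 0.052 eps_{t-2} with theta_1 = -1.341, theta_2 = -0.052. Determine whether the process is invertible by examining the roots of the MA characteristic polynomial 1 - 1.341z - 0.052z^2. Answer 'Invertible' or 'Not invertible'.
\text{Not invertible}

The MA(q) characteristic polynomial is P(z) = 1 - 1.341z - 0.052z^2.
Invertibility requires all roots to lie outside the unit circle, i.e. |z| > 1 for every root.
Set 1 + (-1.341) z + (-0.052) z^2 = 0, i.e. a z^2 + b z + c = 0 with a = -0.052, b = -1.341, c = 1.
Discriminant D = b^2 - 4ac = (-1.341)^2 - 4*(-0.052)*1 = 1.798281 - (-0.208) = 2.006281.
D >= 0, so the roots are real: z = (-b +/- sqrt(D)) / (2a) = (1.341 +/- 1.416432) / (-0.104).
  z_1 = (1.341 + 1.416432) / (-0.104) = -26.5138,   |z_1| = 26.5138.
  z_2 = (1.341 - 1.416432) / (-0.104) = 0.7253,   |z_2| = 0.7253.
Moduli of all roots: 26.5138, 0.7253.
All moduli strictly greater than 1? No.
Verdict: Not invertible.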